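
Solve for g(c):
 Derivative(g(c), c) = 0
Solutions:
 g(c) = C1


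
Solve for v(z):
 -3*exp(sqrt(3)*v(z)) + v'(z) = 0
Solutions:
 v(z) = sqrt(3)*(2*log(-1/(C1 + 3*z)) - log(3))/6


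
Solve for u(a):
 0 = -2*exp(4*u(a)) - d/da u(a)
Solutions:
 u(a) = log(-I*(1/(C1 + 8*a))^(1/4))
 u(a) = log(I*(1/(C1 + 8*a))^(1/4))
 u(a) = log(-(1/(C1 + 8*a))^(1/4))
 u(a) = log(1/(C1 + 8*a))/4


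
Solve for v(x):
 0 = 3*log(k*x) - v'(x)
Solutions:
 v(x) = C1 + 3*x*log(k*x) - 3*x


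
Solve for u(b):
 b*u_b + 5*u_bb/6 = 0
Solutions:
 u(b) = C1 + C2*erf(sqrt(15)*b/5)


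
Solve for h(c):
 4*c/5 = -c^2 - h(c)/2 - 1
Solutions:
 h(c) = -2*c^2 - 8*c/5 - 2


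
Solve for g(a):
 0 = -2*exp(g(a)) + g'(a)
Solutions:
 g(a) = log(-1/(C1 + 2*a))


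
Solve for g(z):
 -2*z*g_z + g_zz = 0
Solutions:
 g(z) = C1 + C2*erfi(z)


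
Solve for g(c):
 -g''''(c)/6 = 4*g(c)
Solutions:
 g(c) = (C1*sin(6^(1/4)*c) + C2*cos(6^(1/4)*c))*exp(-6^(1/4)*c) + (C3*sin(6^(1/4)*c) + C4*cos(6^(1/4)*c))*exp(6^(1/4)*c)


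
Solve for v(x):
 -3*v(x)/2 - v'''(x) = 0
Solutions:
 v(x) = C3*exp(-2^(2/3)*3^(1/3)*x/2) + (C1*sin(2^(2/3)*3^(5/6)*x/4) + C2*cos(2^(2/3)*3^(5/6)*x/4))*exp(2^(2/3)*3^(1/3)*x/4)


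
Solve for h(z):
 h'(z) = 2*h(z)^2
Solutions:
 h(z) = -1/(C1 + 2*z)


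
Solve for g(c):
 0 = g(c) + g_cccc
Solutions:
 g(c) = (C1*sin(sqrt(2)*c/2) + C2*cos(sqrt(2)*c/2))*exp(-sqrt(2)*c/2) + (C3*sin(sqrt(2)*c/2) + C4*cos(sqrt(2)*c/2))*exp(sqrt(2)*c/2)


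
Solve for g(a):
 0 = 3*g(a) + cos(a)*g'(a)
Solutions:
 g(a) = C1*(sin(a) - 1)^(3/2)/(sin(a) + 1)^(3/2)


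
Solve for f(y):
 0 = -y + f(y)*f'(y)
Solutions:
 f(y) = -sqrt(C1 + y^2)
 f(y) = sqrt(C1 + y^2)


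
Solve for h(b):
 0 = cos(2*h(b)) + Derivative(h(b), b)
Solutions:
 h(b) = -asin((C1 + exp(4*b))/(C1 - exp(4*b)))/2 + pi/2
 h(b) = asin((C1 + exp(4*b))/(C1 - exp(4*b)))/2


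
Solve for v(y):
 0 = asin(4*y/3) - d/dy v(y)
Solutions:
 v(y) = C1 + y*asin(4*y/3) + sqrt(9 - 16*y^2)/4


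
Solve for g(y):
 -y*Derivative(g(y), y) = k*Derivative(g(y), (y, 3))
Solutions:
 g(y) = C1 + Integral(C2*airyai(y*(-1/k)^(1/3)) + C3*airybi(y*(-1/k)^(1/3)), y)


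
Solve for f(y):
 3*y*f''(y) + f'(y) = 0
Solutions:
 f(y) = C1 + C2*y^(2/3)


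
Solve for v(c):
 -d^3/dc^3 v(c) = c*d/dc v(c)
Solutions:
 v(c) = C1 + Integral(C2*airyai(-c) + C3*airybi(-c), c)


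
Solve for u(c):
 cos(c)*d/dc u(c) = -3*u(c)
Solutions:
 u(c) = C1*(sin(c) - 1)^(3/2)/(sin(c) + 1)^(3/2)


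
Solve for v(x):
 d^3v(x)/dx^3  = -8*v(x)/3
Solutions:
 v(x) = C3*exp(-2*3^(2/3)*x/3) + (C1*sin(3^(1/6)*x) + C2*cos(3^(1/6)*x))*exp(3^(2/3)*x/3)


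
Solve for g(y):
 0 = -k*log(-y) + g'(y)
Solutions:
 g(y) = C1 + k*y*log(-y) - k*y


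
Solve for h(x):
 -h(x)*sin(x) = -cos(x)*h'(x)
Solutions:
 h(x) = C1/cos(x)


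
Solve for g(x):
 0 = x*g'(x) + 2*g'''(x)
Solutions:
 g(x) = C1 + Integral(C2*airyai(-2^(2/3)*x/2) + C3*airybi(-2^(2/3)*x/2), x)


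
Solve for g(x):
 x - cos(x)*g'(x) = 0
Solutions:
 g(x) = C1 + Integral(x/cos(x), x)


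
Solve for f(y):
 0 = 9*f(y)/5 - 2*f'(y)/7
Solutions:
 f(y) = C1*exp(63*y/10)


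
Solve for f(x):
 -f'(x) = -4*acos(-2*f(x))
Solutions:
 Integral(1/acos(-2*_y), (_y, f(x))) = C1 + 4*x


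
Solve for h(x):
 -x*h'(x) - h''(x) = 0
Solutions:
 h(x) = C1 + C2*erf(sqrt(2)*x/2)


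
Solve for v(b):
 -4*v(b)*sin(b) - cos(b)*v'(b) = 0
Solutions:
 v(b) = C1*cos(b)^4


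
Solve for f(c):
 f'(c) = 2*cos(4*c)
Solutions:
 f(c) = C1 + sin(4*c)/2


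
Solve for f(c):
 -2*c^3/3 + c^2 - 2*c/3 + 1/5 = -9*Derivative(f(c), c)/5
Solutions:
 f(c) = C1 + 5*c^4/54 - 5*c^3/27 + 5*c^2/27 - c/9


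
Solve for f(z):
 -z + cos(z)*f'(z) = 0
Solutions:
 f(z) = C1 + Integral(z/cos(z), z)


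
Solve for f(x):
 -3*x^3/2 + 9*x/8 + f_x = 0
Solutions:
 f(x) = C1 + 3*x^4/8 - 9*x^2/16


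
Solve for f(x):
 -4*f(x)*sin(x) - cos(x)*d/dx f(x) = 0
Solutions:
 f(x) = C1*cos(x)^4


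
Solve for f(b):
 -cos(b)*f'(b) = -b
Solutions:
 f(b) = C1 + Integral(b/cos(b), b)


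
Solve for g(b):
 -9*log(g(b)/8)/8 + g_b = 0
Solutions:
 8*Integral(1/(-log(_y) + 3*log(2)), (_y, g(b)))/9 = C1 - b


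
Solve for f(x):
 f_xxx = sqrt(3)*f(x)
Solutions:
 f(x) = C3*exp(3^(1/6)*x) + (C1*sin(3^(2/3)*x/2) + C2*cos(3^(2/3)*x/2))*exp(-3^(1/6)*x/2)


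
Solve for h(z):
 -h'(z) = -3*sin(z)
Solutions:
 h(z) = C1 - 3*cos(z)


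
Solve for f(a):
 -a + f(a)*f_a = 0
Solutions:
 f(a) = -sqrt(C1 + a^2)
 f(a) = sqrt(C1 + a^2)


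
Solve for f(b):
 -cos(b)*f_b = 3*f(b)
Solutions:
 f(b) = C1*(sin(b) - 1)^(3/2)/(sin(b) + 1)^(3/2)


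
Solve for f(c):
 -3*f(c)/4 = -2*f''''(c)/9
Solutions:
 f(c) = C1*exp(-2^(1/4)*3^(3/4)*c/2) + C2*exp(2^(1/4)*3^(3/4)*c/2) + C3*sin(2^(1/4)*3^(3/4)*c/2) + C4*cos(2^(1/4)*3^(3/4)*c/2)


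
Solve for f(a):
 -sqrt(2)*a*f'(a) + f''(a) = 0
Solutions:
 f(a) = C1 + C2*erfi(2^(3/4)*a/2)


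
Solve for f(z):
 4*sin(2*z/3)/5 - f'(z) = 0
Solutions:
 f(z) = C1 - 6*cos(2*z/3)/5


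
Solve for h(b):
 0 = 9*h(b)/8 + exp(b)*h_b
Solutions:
 h(b) = C1*exp(9*exp(-b)/8)


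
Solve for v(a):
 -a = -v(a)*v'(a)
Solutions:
 v(a) = -sqrt(C1 + a^2)
 v(a) = sqrt(C1 + a^2)


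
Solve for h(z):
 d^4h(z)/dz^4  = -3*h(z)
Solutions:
 h(z) = (C1*sin(sqrt(2)*3^(1/4)*z/2) + C2*cos(sqrt(2)*3^(1/4)*z/2))*exp(-sqrt(2)*3^(1/4)*z/2) + (C3*sin(sqrt(2)*3^(1/4)*z/2) + C4*cos(sqrt(2)*3^(1/4)*z/2))*exp(sqrt(2)*3^(1/4)*z/2)


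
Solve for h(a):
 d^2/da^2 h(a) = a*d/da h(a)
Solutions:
 h(a) = C1 + C2*erfi(sqrt(2)*a/2)


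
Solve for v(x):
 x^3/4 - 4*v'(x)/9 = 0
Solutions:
 v(x) = C1 + 9*x^4/64


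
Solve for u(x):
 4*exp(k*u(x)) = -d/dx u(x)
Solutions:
 u(x) = Piecewise((log(1/(C1*k + 4*k*x))/k, Ne(k, 0)), (nan, True))
 u(x) = Piecewise((C1 - 4*x, Eq(k, 0)), (nan, True))


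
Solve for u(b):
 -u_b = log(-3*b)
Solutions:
 u(b) = C1 - b*log(-b) + b*(1 - log(3))


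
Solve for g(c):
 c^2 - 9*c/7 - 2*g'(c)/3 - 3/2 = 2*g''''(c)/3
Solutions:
 g(c) = C1 + C4*exp(-c) + c^3/2 - 27*c^2/28 - 9*c/4 + (C2*sin(sqrt(3)*c/2) + C3*cos(sqrt(3)*c/2))*exp(c/2)


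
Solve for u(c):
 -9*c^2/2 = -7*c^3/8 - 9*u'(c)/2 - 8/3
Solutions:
 u(c) = C1 - 7*c^4/144 + c^3/3 - 16*c/27


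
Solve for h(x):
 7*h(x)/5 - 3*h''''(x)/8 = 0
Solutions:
 h(x) = C1*exp(-15^(3/4)*56^(1/4)*x/15) + C2*exp(15^(3/4)*56^(1/4)*x/15) + C3*sin(15^(3/4)*56^(1/4)*x/15) + C4*cos(15^(3/4)*56^(1/4)*x/15)


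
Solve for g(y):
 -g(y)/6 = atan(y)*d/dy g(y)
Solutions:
 g(y) = C1*exp(-Integral(1/atan(y), y)/6)


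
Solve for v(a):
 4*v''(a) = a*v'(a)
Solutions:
 v(a) = C1 + C2*erfi(sqrt(2)*a/4)


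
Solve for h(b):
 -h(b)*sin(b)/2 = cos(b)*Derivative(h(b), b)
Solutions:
 h(b) = C1*sqrt(cos(b))


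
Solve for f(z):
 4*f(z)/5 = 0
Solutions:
 f(z) = 0


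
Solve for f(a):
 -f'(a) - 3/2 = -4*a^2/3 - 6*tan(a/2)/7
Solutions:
 f(a) = C1 + 4*a^3/9 - 3*a/2 - 12*log(cos(a/2))/7


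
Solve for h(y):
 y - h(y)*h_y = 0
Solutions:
 h(y) = -sqrt(C1 + y^2)
 h(y) = sqrt(C1 + y^2)


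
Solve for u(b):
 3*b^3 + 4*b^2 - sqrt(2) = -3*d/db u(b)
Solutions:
 u(b) = C1 - b^4/4 - 4*b^3/9 + sqrt(2)*b/3


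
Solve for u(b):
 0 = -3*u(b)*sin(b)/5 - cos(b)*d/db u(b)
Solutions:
 u(b) = C1*cos(b)^(3/5)


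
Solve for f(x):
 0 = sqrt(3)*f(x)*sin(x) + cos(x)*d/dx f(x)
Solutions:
 f(x) = C1*cos(x)^(sqrt(3))


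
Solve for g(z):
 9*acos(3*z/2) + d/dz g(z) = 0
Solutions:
 g(z) = C1 - 9*z*acos(3*z/2) + 3*sqrt(4 - 9*z^2)


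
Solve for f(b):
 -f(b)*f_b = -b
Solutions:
 f(b) = -sqrt(C1 + b^2)
 f(b) = sqrt(C1 + b^2)


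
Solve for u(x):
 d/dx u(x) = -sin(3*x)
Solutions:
 u(x) = C1 + cos(3*x)/3


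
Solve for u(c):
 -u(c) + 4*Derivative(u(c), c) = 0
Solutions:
 u(c) = C1*exp(c/4)


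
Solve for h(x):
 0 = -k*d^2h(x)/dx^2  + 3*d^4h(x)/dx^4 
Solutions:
 h(x) = C1 + C2*x + C3*exp(-sqrt(3)*sqrt(k)*x/3) + C4*exp(sqrt(3)*sqrt(k)*x/3)


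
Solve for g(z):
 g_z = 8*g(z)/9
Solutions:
 g(z) = C1*exp(8*z/9)


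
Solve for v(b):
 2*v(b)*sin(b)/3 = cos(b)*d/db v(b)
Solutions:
 v(b) = C1/cos(b)^(2/3)


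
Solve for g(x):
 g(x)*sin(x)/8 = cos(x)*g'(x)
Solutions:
 g(x) = C1/cos(x)^(1/8)


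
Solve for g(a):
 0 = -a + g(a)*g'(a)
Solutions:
 g(a) = -sqrt(C1 + a^2)
 g(a) = sqrt(C1 + a^2)


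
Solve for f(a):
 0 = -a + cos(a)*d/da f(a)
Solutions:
 f(a) = C1 + Integral(a/cos(a), a)


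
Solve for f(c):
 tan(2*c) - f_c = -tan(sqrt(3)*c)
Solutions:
 f(c) = C1 - log(cos(2*c))/2 - sqrt(3)*log(cos(sqrt(3)*c))/3


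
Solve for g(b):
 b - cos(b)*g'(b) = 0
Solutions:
 g(b) = C1 + Integral(b/cos(b), b)


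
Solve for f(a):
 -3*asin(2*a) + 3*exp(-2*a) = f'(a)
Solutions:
 f(a) = C1 - 3*a*asin(2*a) - 3*sqrt(1 - 4*a^2)/2 - 3*exp(-2*a)/2


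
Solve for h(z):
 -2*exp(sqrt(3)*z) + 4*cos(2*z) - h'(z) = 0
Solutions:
 h(z) = C1 - 2*sqrt(3)*exp(sqrt(3)*z)/3 + 2*sin(2*z)


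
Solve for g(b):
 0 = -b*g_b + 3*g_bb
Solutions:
 g(b) = C1 + C2*erfi(sqrt(6)*b/6)


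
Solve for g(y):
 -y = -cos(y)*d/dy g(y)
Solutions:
 g(y) = C1 + Integral(y/cos(y), y)


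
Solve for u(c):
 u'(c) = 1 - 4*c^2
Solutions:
 u(c) = C1 - 4*c^3/3 + c


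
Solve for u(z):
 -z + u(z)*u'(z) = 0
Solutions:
 u(z) = -sqrt(C1 + z^2)
 u(z) = sqrt(C1 + z^2)


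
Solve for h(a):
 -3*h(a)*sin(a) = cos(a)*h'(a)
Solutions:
 h(a) = C1*cos(a)^3


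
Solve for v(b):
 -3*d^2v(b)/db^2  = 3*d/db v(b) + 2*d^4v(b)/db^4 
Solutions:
 v(b) = C1 + C2*exp(-2^(1/3)*b*(-(3 + sqrt(11))^(1/3) + 2^(1/3)/(3 + sqrt(11))^(1/3))/4)*sin(2^(1/3)*sqrt(3)*b*(2^(1/3)/(3 + sqrt(11))^(1/3) + (3 + sqrt(11))^(1/3))/4) + C3*exp(-2^(1/3)*b*(-(3 + sqrt(11))^(1/3) + 2^(1/3)/(3 + sqrt(11))^(1/3))/4)*cos(2^(1/3)*sqrt(3)*b*(2^(1/3)/(3 + sqrt(11))^(1/3) + (3 + sqrt(11))^(1/3))/4) + C4*exp(2^(1/3)*b*(-(3 + sqrt(11))^(1/3) + 2^(1/3)/(3 + sqrt(11))^(1/3))/2)


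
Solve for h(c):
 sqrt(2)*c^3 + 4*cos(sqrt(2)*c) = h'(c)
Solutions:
 h(c) = C1 + sqrt(2)*c^4/4 + 2*sqrt(2)*sin(sqrt(2)*c)


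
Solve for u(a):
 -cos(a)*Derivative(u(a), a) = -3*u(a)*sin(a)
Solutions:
 u(a) = C1/cos(a)^3


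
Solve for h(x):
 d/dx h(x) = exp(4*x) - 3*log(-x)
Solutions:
 h(x) = C1 - 3*x*log(-x) + 3*x + exp(4*x)/4


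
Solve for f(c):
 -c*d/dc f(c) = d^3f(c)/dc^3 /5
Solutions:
 f(c) = C1 + Integral(C2*airyai(-5^(1/3)*c) + C3*airybi(-5^(1/3)*c), c)


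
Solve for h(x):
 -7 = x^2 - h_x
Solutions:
 h(x) = C1 + x^3/3 + 7*x


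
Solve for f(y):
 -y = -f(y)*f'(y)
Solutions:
 f(y) = -sqrt(C1 + y^2)
 f(y) = sqrt(C1 + y^2)


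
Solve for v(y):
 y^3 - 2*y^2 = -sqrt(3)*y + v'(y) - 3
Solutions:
 v(y) = C1 + y^4/4 - 2*y^3/3 + sqrt(3)*y^2/2 + 3*y


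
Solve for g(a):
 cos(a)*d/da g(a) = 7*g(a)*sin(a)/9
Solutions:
 g(a) = C1/cos(a)^(7/9)


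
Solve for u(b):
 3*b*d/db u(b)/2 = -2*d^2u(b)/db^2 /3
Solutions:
 u(b) = C1 + C2*erf(3*sqrt(2)*b/4)


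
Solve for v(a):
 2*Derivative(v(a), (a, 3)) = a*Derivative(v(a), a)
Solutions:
 v(a) = C1 + Integral(C2*airyai(2^(2/3)*a/2) + C3*airybi(2^(2/3)*a/2), a)


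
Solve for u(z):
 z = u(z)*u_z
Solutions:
 u(z) = -sqrt(C1 + z^2)
 u(z) = sqrt(C1 + z^2)


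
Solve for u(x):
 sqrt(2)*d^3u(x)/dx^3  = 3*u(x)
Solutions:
 u(x) = C3*exp(2^(5/6)*3^(1/3)*x/2) + (C1*sin(6^(5/6)*x/4) + C2*cos(6^(5/6)*x/4))*exp(-2^(5/6)*3^(1/3)*x/4)


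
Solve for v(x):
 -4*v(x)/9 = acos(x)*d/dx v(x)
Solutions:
 v(x) = C1*exp(-4*Integral(1/acos(x), x)/9)


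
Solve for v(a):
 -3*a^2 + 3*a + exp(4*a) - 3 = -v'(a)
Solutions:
 v(a) = C1 + a^3 - 3*a^2/2 + 3*a - exp(4*a)/4


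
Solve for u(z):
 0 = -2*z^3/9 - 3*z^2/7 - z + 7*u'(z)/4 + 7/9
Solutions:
 u(z) = C1 + 2*z^4/63 + 4*z^3/49 + 2*z^2/7 - 4*z/9


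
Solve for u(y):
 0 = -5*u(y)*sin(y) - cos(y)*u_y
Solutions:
 u(y) = C1*cos(y)^5


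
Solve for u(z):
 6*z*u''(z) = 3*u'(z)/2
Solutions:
 u(z) = C1 + C2*z^(5/4)


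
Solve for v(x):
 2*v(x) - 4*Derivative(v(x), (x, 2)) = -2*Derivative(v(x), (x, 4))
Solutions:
 v(x) = (C1 + C2*x)*exp(-x) + (C3 + C4*x)*exp(x)


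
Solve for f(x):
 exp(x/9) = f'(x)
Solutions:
 f(x) = C1 + 9*exp(x/9)


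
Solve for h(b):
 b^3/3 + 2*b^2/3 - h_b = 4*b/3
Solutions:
 h(b) = C1 + b^4/12 + 2*b^3/9 - 2*b^2/3


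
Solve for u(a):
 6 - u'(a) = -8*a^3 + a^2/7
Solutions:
 u(a) = C1 + 2*a^4 - a^3/21 + 6*a


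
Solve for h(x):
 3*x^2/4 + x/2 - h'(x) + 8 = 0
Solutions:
 h(x) = C1 + x^3/4 + x^2/4 + 8*x


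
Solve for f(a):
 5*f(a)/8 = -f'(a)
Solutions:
 f(a) = C1*exp(-5*a/8)


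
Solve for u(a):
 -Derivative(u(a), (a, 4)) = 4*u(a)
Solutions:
 u(a) = (C1*sin(a) + C2*cos(a))*exp(-a) + (C3*sin(a) + C4*cos(a))*exp(a)


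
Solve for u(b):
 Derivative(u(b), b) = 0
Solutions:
 u(b) = C1


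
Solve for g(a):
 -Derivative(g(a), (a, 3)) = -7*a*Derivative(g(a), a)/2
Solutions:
 g(a) = C1 + Integral(C2*airyai(2^(2/3)*7^(1/3)*a/2) + C3*airybi(2^(2/3)*7^(1/3)*a/2), a)


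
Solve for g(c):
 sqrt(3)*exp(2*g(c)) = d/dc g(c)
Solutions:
 g(c) = log(-sqrt(-1/(C1 + sqrt(3)*c))) - log(2)/2
 g(c) = log(-1/(C1 + sqrt(3)*c))/2 - log(2)/2


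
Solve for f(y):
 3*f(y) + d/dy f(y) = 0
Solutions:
 f(y) = C1*exp(-3*y)


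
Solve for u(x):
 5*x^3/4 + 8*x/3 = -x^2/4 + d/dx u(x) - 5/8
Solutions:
 u(x) = C1 + 5*x^4/16 + x^3/12 + 4*x^2/3 + 5*x/8


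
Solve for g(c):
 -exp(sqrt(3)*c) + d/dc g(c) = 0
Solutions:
 g(c) = C1 + sqrt(3)*exp(sqrt(3)*c)/3


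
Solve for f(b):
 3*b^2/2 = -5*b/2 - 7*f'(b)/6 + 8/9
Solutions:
 f(b) = C1 - 3*b^3/7 - 15*b^2/14 + 16*b/21


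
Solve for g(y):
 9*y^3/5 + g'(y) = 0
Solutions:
 g(y) = C1 - 9*y^4/20


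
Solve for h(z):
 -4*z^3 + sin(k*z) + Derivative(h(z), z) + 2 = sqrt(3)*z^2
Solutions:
 h(z) = C1 + z^4 + sqrt(3)*z^3/3 - 2*z + cos(k*z)/k


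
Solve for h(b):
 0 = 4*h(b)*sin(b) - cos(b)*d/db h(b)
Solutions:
 h(b) = C1/cos(b)^4


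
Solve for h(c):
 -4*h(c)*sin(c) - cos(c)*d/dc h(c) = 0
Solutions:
 h(c) = C1*cos(c)^4


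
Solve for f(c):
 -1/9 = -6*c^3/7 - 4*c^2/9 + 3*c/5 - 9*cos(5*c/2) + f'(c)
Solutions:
 f(c) = C1 + 3*c^4/14 + 4*c^3/27 - 3*c^2/10 - c/9 + 18*sin(5*c/2)/5


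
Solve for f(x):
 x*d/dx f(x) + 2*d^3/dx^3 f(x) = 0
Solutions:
 f(x) = C1 + Integral(C2*airyai(-2^(2/3)*x/2) + C3*airybi(-2^(2/3)*x/2), x)


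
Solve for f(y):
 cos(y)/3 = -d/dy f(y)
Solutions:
 f(y) = C1 - sin(y)/3


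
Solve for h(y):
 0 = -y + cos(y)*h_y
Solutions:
 h(y) = C1 + Integral(y/cos(y), y)


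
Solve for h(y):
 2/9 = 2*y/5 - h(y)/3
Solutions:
 h(y) = 6*y/5 - 2/3


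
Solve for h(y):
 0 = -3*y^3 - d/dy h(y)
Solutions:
 h(y) = C1 - 3*y^4/4


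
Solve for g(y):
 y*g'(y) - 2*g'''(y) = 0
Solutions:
 g(y) = C1 + Integral(C2*airyai(2^(2/3)*y/2) + C3*airybi(2^(2/3)*y/2), y)


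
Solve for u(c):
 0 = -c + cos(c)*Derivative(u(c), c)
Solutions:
 u(c) = C1 + Integral(c/cos(c), c)


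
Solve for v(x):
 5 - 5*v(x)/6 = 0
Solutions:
 v(x) = 6


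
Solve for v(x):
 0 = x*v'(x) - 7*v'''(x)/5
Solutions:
 v(x) = C1 + Integral(C2*airyai(5^(1/3)*7^(2/3)*x/7) + C3*airybi(5^(1/3)*7^(2/3)*x/7), x)


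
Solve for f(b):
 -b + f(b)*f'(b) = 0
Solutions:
 f(b) = -sqrt(C1 + b^2)
 f(b) = sqrt(C1 + b^2)


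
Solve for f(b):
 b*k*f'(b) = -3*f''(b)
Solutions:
 f(b) = Piecewise((-sqrt(6)*sqrt(pi)*C1*erf(sqrt(6)*b*sqrt(k)/6)/(2*sqrt(k)) - C2, (k > 0) | (k < 0)), (-C1*b - C2, True))


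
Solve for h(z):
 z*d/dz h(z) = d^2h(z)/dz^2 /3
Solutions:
 h(z) = C1 + C2*erfi(sqrt(6)*z/2)


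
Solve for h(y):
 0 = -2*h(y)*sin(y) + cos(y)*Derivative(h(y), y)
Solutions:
 h(y) = C1/cos(y)^2


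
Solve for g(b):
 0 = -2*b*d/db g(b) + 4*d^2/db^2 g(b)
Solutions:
 g(b) = C1 + C2*erfi(b/2)


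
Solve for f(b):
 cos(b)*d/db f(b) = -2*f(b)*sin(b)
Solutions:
 f(b) = C1*cos(b)^2


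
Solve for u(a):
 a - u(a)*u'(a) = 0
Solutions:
 u(a) = -sqrt(C1 + a^2)
 u(a) = sqrt(C1 + a^2)


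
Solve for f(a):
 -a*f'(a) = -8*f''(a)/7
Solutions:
 f(a) = C1 + C2*erfi(sqrt(7)*a/4)


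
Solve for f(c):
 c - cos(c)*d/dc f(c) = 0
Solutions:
 f(c) = C1 + Integral(c/cos(c), c)


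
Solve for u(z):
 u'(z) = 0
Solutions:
 u(z) = C1


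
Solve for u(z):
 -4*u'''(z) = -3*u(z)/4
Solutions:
 u(z) = C3*exp(2^(2/3)*3^(1/3)*z/4) + (C1*sin(2^(2/3)*3^(5/6)*z/8) + C2*cos(2^(2/3)*3^(5/6)*z/8))*exp(-2^(2/3)*3^(1/3)*z/8)


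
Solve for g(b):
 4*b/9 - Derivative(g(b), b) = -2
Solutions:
 g(b) = C1 + 2*b^2/9 + 2*b


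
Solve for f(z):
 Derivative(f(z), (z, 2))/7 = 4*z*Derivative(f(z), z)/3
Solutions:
 f(z) = C1 + C2*erfi(sqrt(42)*z/3)


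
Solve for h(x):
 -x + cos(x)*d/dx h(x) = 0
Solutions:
 h(x) = C1 + Integral(x/cos(x), x)


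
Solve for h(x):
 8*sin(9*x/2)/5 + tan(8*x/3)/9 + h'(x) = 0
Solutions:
 h(x) = C1 + log(cos(8*x/3))/24 + 16*cos(9*x/2)/45


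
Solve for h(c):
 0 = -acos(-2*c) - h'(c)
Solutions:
 h(c) = C1 - c*acos(-2*c) - sqrt(1 - 4*c^2)/2


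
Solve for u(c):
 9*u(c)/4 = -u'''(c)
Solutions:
 u(c) = C3*exp(-2^(1/3)*3^(2/3)*c/2) + (C1*sin(3*2^(1/3)*3^(1/6)*c/4) + C2*cos(3*2^(1/3)*3^(1/6)*c/4))*exp(2^(1/3)*3^(2/3)*c/4)


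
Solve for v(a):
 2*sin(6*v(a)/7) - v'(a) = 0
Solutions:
 -2*a + 7*log(cos(6*v(a)/7) - 1)/12 - 7*log(cos(6*v(a)/7) + 1)/12 = C1


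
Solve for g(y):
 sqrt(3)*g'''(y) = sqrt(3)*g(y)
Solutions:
 g(y) = C3*exp(y) + (C1*sin(sqrt(3)*y/2) + C2*cos(sqrt(3)*y/2))*exp(-y/2)


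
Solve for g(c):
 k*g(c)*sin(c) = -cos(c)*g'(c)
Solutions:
 g(c) = C1*exp(k*log(cos(c)))


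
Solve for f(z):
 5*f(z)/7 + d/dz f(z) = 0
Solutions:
 f(z) = C1*exp(-5*z/7)


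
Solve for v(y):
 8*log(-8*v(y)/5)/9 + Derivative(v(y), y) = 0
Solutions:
 9*Integral(1/(log(-_y) - log(5) + 3*log(2)), (_y, v(y)))/8 = C1 - y


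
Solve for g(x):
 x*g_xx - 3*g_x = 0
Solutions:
 g(x) = C1 + C2*x^4


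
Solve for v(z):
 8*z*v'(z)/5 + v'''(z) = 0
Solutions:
 v(z) = C1 + Integral(C2*airyai(-2*5^(2/3)*z/5) + C3*airybi(-2*5^(2/3)*z/5), z)


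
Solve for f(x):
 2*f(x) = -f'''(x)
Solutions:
 f(x) = C3*exp(-2^(1/3)*x) + (C1*sin(2^(1/3)*sqrt(3)*x/2) + C2*cos(2^(1/3)*sqrt(3)*x/2))*exp(2^(1/3)*x/2)


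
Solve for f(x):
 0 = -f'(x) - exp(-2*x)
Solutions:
 f(x) = C1 + exp(-2*x)/2


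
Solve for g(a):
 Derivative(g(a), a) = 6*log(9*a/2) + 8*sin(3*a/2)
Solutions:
 g(a) = C1 + 6*a*log(a) - 6*a - 6*a*log(2) + 12*a*log(3) - 16*cos(3*a/2)/3


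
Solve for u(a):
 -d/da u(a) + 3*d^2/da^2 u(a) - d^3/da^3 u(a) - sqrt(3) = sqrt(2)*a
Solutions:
 u(a) = C1 + C2*exp(a*(3 - sqrt(5))/2) + C3*exp(a*(sqrt(5) + 3)/2) - sqrt(2)*a^2/2 - 3*sqrt(2)*a - sqrt(3)*a


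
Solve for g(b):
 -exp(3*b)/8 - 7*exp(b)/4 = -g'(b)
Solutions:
 g(b) = C1 + exp(3*b)/24 + 7*exp(b)/4


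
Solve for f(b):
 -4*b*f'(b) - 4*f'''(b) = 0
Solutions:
 f(b) = C1 + Integral(C2*airyai(-b) + C3*airybi(-b), b)


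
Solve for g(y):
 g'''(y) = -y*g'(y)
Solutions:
 g(y) = C1 + Integral(C2*airyai(-y) + C3*airybi(-y), y)


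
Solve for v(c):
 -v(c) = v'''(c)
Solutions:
 v(c) = C3*exp(-c) + (C1*sin(sqrt(3)*c/2) + C2*cos(sqrt(3)*c/2))*exp(c/2)


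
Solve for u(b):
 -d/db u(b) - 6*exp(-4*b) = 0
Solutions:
 u(b) = C1 + 3*exp(-4*b)/2


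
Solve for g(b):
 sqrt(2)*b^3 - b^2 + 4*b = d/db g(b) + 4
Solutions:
 g(b) = C1 + sqrt(2)*b^4/4 - b^3/3 + 2*b^2 - 4*b


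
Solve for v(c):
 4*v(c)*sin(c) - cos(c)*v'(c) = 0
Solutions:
 v(c) = C1/cos(c)^4


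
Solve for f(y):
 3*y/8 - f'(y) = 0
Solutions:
 f(y) = C1 + 3*y^2/16


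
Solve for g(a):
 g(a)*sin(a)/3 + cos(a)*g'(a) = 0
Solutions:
 g(a) = C1*cos(a)^(1/3)


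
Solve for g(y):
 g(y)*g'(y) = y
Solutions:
 g(y) = -sqrt(C1 + y^2)
 g(y) = sqrt(C1 + y^2)


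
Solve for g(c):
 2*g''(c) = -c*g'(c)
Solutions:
 g(c) = C1 + C2*erf(c/2)


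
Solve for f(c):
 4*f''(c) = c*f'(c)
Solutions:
 f(c) = C1 + C2*erfi(sqrt(2)*c/4)


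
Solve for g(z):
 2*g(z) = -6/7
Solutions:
 g(z) = -3/7


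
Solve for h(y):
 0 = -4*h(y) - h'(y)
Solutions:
 h(y) = C1*exp(-4*y)


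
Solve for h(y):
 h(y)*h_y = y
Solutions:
 h(y) = -sqrt(C1 + y^2)
 h(y) = sqrt(C1 + y^2)


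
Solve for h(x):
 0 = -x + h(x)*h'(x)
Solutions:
 h(x) = -sqrt(C1 + x^2)
 h(x) = sqrt(C1 + x^2)


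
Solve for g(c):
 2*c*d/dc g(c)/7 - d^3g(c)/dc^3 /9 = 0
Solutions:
 g(c) = C1 + Integral(C2*airyai(18^(1/3)*7^(2/3)*c/7) + C3*airybi(18^(1/3)*7^(2/3)*c/7), c)


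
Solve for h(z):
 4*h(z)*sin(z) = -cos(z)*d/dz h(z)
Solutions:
 h(z) = C1*cos(z)^4


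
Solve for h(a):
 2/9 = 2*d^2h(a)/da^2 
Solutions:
 h(a) = C1 + C2*a + a^2/18


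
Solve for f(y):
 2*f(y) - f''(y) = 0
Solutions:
 f(y) = C1*exp(-sqrt(2)*y) + C2*exp(sqrt(2)*y)


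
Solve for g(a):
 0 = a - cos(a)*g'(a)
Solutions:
 g(a) = C1 + Integral(a/cos(a), a)


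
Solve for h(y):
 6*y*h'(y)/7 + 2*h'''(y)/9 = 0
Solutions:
 h(y) = C1 + Integral(C2*airyai(-3*7^(2/3)*y/7) + C3*airybi(-3*7^(2/3)*y/7), y)


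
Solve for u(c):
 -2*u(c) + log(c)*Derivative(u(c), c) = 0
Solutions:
 u(c) = C1*exp(2*li(c))


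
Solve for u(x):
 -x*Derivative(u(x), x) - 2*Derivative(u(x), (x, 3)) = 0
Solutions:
 u(x) = C1 + Integral(C2*airyai(-2^(2/3)*x/2) + C3*airybi(-2^(2/3)*x/2), x)


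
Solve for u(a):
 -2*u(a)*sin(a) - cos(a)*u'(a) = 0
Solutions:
 u(a) = C1*cos(a)^2


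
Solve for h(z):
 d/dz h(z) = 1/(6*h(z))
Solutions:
 h(z) = -sqrt(C1 + 3*z)/3
 h(z) = sqrt(C1 + 3*z)/3


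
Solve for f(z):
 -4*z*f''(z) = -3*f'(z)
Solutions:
 f(z) = C1 + C2*z^(7/4)


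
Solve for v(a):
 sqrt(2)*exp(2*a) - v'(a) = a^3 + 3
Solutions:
 v(a) = C1 - a^4/4 - 3*a + sqrt(2)*exp(2*a)/2


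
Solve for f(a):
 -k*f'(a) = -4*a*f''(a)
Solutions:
 f(a) = C1 + a^(re(k)/4 + 1)*(C2*sin(log(a)*Abs(im(k))/4) + C3*cos(log(a)*im(k)/4))


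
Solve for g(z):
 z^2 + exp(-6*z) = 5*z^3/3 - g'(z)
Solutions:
 g(z) = C1 + 5*z^4/12 - z^3/3 + exp(-6*z)/6


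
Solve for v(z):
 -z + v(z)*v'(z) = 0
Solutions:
 v(z) = -sqrt(C1 + z^2)
 v(z) = sqrt(C1 + z^2)


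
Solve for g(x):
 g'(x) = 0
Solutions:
 g(x) = C1


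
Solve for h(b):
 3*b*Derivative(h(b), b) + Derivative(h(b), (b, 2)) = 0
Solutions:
 h(b) = C1 + C2*erf(sqrt(6)*b/2)


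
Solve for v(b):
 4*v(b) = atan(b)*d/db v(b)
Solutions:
 v(b) = C1*exp(4*Integral(1/atan(b), b))


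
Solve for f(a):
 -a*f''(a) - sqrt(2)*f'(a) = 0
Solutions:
 f(a) = C1 + C2*a^(1 - sqrt(2))


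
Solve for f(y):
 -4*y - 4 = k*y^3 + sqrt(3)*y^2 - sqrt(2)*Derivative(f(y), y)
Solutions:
 f(y) = C1 + sqrt(2)*k*y^4/8 + sqrt(6)*y^3/6 + sqrt(2)*y^2 + 2*sqrt(2)*y


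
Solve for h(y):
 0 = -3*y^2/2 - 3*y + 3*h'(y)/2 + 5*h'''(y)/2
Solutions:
 h(y) = C1 + C2*sin(sqrt(15)*y/5) + C3*cos(sqrt(15)*y/5) + y^3/3 + y^2 - 10*y/3


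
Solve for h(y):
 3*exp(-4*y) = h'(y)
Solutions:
 h(y) = C1 - 3*exp(-4*y)/4


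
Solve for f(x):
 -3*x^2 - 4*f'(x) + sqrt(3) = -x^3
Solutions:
 f(x) = C1 + x^4/16 - x^3/4 + sqrt(3)*x/4


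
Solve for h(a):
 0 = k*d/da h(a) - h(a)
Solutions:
 h(a) = C1*exp(a/k)


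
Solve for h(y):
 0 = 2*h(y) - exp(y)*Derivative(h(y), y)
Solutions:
 h(y) = C1*exp(-2*exp(-y))


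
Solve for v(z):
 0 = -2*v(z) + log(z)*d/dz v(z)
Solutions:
 v(z) = C1*exp(2*li(z))


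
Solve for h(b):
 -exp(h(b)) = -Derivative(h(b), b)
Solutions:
 h(b) = log(-1/(C1 + b))


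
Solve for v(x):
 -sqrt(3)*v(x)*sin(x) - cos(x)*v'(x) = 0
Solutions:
 v(x) = C1*cos(x)^(sqrt(3))


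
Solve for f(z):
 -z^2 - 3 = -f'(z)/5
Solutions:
 f(z) = C1 + 5*z^3/3 + 15*z


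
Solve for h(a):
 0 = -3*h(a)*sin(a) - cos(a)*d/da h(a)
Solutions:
 h(a) = C1*cos(a)^3


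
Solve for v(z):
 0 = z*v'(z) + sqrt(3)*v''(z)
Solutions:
 v(z) = C1 + C2*erf(sqrt(2)*3^(3/4)*z/6)


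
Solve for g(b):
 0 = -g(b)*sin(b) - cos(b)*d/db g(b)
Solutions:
 g(b) = C1*cos(b)


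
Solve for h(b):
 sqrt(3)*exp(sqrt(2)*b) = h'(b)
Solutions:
 h(b) = C1 + sqrt(6)*exp(sqrt(2)*b)/2


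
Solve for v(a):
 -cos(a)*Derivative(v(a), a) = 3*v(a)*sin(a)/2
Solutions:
 v(a) = C1*cos(a)^(3/2)


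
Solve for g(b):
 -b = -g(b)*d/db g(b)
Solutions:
 g(b) = -sqrt(C1 + b^2)
 g(b) = sqrt(C1 + b^2)


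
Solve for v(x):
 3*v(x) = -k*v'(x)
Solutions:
 v(x) = C1*exp(-3*x/k)


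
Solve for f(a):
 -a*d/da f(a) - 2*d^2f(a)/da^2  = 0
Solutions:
 f(a) = C1 + C2*erf(a/2)


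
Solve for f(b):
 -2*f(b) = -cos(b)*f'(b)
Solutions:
 f(b) = C1*(sin(b) + 1)/(sin(b) - 1)


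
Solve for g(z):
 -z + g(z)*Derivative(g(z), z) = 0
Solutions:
 g(z) = -sqrt(C1 + z^2)
 g(z) = sqrt(C1 + z^2)


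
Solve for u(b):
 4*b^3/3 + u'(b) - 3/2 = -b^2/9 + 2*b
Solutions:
 u(b) = C1 - b^4/3 - b^3/27 + b^2 + 3*b/2


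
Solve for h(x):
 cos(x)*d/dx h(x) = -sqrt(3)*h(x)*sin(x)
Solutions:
 h(x) = C1*cos(x)^(sqrt(3))


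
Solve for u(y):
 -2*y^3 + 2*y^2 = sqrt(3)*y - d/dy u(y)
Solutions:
 u(y) = C1 + y^4/2 - 2*y^3/3 + sqrt(3)*y^2/2


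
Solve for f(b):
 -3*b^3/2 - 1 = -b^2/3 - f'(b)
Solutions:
 f(b) = C1 + 3*b^4/8 - b^3/9 + b


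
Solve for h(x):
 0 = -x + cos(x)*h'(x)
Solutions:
 h(x) = C1 + Integral(x/cos(x), x)


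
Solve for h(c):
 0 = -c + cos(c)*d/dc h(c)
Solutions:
 h(c) = C1 + Integral(c/cos(c), c)


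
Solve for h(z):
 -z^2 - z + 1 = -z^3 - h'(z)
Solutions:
 h(z) = C1 - z^4/4 + z^3/3 + z^2/2 - z


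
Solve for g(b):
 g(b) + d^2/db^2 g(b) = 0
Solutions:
 g(b) = C1*sin(b) + C2*cos(b)


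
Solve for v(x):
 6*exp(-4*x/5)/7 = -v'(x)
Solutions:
 v(x) = C1 + 15*exp(-4*x/5)/14


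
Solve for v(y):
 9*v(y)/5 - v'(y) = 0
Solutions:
 v(y) = C1*exp(9*y/5)


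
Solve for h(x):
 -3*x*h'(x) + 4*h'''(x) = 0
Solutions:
 h(x) = C1 + Integral(C2*airyai(6^(1/3)*x/2) + C3*airybi(6^(1/3)*x/2), x)


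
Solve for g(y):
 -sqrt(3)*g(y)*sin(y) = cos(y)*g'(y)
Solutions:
 g(y) = C1*cos(y)^(sqrt(3))


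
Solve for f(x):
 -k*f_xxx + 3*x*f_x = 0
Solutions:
 f(x) = C1 + Integral(C2*airyai(3^(1/3)*x*(1/k)^(1/3)) + C3*airybi(3^(1/3)*x*(1/k)^(1/3)), x)


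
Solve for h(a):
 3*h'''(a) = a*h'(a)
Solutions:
 h(a) = C1 + Integral(C2*airyai(3^(2/3)*a/3) + C3*airybi(3^(2/3)*a/3), a)


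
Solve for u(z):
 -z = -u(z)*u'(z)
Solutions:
 u(z) = -sqrt(C1 + z^2)
 u(z) = sqrt(C1 + z^2)


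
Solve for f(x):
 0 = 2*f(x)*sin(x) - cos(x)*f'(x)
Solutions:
 f(x) = C1/cos(x)^2


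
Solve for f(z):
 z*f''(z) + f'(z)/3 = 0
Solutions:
 f(z) = C1 + C2*z^(2/3)


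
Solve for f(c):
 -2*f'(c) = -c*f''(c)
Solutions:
 f(c) = C1 + C2*c^3


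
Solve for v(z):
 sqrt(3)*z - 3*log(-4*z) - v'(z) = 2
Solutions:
 v(z) = C1 + sqrt(3)*z^2/2 - 3*z*log(-z) + z*(1 - 6*log(2))


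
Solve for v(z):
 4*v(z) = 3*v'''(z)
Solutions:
 v(z) = C3*exp(6^(2/3)*z/3) + (C1*sin(2^(2/3)*3^(1/6)*z/2) + C2*cos(2^(2/3)*3^(1/6)*z/2))*exp(-6^(2/3)*z/6)


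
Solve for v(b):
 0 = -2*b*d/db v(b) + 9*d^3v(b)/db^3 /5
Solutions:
 v(b) = C1 + Integral(C2*airyai(30^(1/3)*b/3) + C3*airybi(30^(1/3)*b/3), b)


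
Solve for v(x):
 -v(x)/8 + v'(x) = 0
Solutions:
 v(x) = C1*exp(x/8)


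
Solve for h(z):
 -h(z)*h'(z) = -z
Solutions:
 h(z) = -sqrt(C1 + z^2)
 h(z) = sqrt(C1 + z^2)


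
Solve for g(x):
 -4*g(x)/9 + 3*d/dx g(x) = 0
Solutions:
 g(x) = C1*exp(4*x/27)


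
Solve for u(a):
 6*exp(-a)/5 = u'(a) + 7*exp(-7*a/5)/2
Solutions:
 u(a) = C1 - 6*exp(-a)/5 + 5*exp(-7*a/5)/2


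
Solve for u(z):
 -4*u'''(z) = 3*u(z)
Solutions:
 u(z) = C3*exp(-6^(1/3)*z/2) + (C1*sin(2^(1/3)*3^(5/6)*z/4) + C2*cos(2^(1/3)*3^(5/6)*z/4))*exp(6^(1/3)*z/4)


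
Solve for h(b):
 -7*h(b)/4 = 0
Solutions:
 h(b) = 0


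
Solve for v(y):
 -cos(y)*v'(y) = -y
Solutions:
 v(y) = C1 + Integral(y/cos(y), y)


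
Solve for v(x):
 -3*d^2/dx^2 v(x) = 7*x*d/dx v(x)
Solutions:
 v(x) = C1 + C2*erf(sqrt(42)*x/6)


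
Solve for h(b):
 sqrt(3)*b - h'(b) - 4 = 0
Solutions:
 h(b) = C1 + sqrt(3)*b^2/2 - 4*b


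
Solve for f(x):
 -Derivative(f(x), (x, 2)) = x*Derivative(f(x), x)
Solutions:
 f(x) = C1 + C2*erf(sqrt(2)*x/2)


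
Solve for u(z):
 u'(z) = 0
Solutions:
 u(z) = C1


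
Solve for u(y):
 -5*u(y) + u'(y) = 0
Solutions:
 u(y) = C1*exp(5*y)


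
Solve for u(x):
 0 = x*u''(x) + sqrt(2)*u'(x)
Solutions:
 u(x) = C1 + C2*x^(1 - sqrt(2))


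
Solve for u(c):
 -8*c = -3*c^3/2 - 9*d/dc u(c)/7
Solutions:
 u(c) = C1 - 7*c^4/24 + 28*c^2/9


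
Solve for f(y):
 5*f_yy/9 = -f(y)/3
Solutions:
 f(y) = C1*sin(sqrt(15)*y/5) + C2*cos(sqrt(15)*y/5)


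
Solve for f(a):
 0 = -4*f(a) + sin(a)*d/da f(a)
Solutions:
 f(a) = C1*(cos(a)^2 - 2*cos(a) + 1)/(cos(a)^2 + 2*cos(a) + 1)


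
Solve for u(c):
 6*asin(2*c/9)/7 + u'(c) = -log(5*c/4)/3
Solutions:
 u(c) = C1 - c*log(c)/3 - 6*c*asin(2*c/9)/7 - c*log(5) + c/3 + 2*c*log(10)/3 - 3*sqrt(81 - 4*c^2)/7


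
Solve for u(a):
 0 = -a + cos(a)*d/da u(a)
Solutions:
 u(a) = C1 + Integral(a/cos(a), a)


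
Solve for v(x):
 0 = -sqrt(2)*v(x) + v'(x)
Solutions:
 v(x) = C1*exp(sqrt(2)*x)


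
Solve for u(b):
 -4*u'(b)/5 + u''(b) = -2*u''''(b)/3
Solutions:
 u(b) = C1 + C2*exp(b*(-50^(1/3)*(12 + sqrt(194))^(1/3) + 5*20^(1/3)/(12 + sqrt(194))^(1/3))/20)*sin(sqrt(3)*b*(5*20^(1/3)/(12 + sqrt(194))^(1/3) + 50^(1/3)*(12 + sqrt(194))^(1/3))/20) + C3*exp(b*(-50^(1/3)*(12 + sqrt(194))^(1/3) + 5*20^(1/3)/(12 + sqrt(194))^(1/3))/20)*cos(sqrt(3)*b*(5*20^(1/3)/(12 + sqrt(194))^(1/3) + 50^(1/3)*(12 + sqrt(194))^(1/3))/20) + C4*exp(-b*(-50^(1/3)*(12 + sqrt(194))^(1/3) + 5*20^(1/3)/(12 + sqrt(194))^(1/3))/10)


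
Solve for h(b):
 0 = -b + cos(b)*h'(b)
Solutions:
 h(b) = C1 + Integral(b/cos(b), b)


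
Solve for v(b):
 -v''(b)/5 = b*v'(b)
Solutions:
 v(b) = C1 + C2*erf(sqrt(10)*b/2)


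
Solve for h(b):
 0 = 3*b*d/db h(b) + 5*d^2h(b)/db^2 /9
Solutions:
 h(b) = C1 + C2*erf(3*sqrt(30)*b/10)


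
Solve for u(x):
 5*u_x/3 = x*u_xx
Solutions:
 u(x) = C1 + C2*x^(8/3)


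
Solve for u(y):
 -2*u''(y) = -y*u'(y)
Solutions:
 u(y) = C1 + C2*erfi(y/2)


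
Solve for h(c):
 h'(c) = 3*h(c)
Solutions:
 h(c) = C1*exp(3*c)


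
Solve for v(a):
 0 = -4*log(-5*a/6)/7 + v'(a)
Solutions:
 v(a) = C1 + 4*a*log(-a)/7 + 4*a*(-log(6) - 1 + log(5))/7


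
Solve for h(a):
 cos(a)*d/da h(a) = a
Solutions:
 h(a) = C1 + Integral(a/cos(a), a)


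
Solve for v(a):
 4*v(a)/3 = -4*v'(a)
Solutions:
 v(a) = C1*exp(-a/3)


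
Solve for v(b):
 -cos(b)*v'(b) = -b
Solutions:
 v(b) = C1 + Integral(b/cos(b), b)


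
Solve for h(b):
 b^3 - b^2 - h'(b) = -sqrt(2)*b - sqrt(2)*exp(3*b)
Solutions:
 h(b) = C1 + b^4/4 - b^3/3 + sqrt(2)*b^2/2 + sqrt(2)*exp(3*b)/3


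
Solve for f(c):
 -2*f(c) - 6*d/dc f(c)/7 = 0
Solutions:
 f(c) = C1*exp(-7*c/3)


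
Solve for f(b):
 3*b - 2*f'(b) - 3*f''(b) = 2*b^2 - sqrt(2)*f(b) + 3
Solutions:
 f(b) = C1*exp(b*(-1 + sqrt(1 + 3*sqrt(2)))/3) + C2*exp(-b*(1 + sqrt(1 + 3*sqrt(2)))/3) + sqrt(2)*b^2 - 3*sqrt(2)*b/2 + 4*b + 3 + 11*sqrt(2)/2


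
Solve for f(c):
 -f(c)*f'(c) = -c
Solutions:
 f(c) = -sqrt(C1 + c^2)
 f(c) = sqrt(C1 + c^2)


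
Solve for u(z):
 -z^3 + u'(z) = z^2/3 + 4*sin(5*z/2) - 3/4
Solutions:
 u(z) = C1 + z^4/4 + z^3/9 - 3*z/4 - 8*cos(5*z/2)/5


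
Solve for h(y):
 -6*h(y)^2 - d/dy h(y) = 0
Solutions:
 h(y) = 1/(C1 + 6*y)


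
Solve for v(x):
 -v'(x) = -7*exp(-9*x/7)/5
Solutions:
 v(x) = C1 - 49*exp(-9*x/7)/45


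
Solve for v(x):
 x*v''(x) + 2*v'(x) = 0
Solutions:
 v(x) = C1 + C2/x


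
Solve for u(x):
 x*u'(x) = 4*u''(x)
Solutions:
 u(x) = C1 + C2*erfi(sqrt(2)*x/4)


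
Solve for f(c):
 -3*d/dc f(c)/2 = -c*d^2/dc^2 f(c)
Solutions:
 f(c) = C1 + C2*c^(5/2)


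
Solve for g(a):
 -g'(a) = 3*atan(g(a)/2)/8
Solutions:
 Integral(1/atan(_y/2), (_y, g(a))) = C1 - 3*a/8


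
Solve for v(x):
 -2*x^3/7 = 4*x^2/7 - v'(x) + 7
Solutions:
 v(x) = C1 + x^4/14 + 4*x^3/21 + 7*x


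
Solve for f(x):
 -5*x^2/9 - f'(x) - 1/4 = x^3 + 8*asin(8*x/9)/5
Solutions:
 f(x) = C1 - x^4/4 - 5*x^3/27 - 8*x*asin(8*x/9)/5 - x/4 - sqrt(81 - 64*x^2)/5


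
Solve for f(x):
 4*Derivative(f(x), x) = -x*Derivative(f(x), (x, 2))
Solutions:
 f(x) = C1 + C2/x^3


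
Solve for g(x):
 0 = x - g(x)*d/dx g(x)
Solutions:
 g(x) = -sqrt(C1 + x^2)
 g(x) = sqrt(C1 + x^2)


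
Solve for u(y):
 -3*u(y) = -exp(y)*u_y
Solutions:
 u(y) = C1*exp(-3*exp(-y))


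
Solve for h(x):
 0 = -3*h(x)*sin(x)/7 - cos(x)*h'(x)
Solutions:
 h(x) = C1*cos(x)^(3/7)


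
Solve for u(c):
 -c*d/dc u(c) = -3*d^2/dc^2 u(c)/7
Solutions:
 u(c) = C1 + C2*erfi(sqrt(42)*c/6)


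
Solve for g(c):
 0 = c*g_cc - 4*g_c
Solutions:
 g(c) = C1 + C2*c^5


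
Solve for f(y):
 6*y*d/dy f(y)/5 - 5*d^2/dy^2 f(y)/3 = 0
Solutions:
 f(y) = C1 + C2*erfi(3*y/5)


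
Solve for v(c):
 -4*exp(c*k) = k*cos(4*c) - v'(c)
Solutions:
 v(c) = C1 + k*sin(4*c)/4 + 4*exp(c*k)/k


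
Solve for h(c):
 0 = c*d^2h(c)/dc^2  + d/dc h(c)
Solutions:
 h(c) = C1 + C2*log(c)


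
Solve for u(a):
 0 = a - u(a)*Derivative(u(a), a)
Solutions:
 u(a) = -sqrt(C1 + a^2)
 u(a) = sqrt(C1 + a^2)


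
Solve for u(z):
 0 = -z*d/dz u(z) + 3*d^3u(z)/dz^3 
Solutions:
 u(z) = C1 + Integral(C2*airyai(3^(2/3)*z/3) + C3*airybi(3^(2/3)*z/3), z)


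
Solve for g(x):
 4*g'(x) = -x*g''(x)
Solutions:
 g(x) = C1 + C2/x^3


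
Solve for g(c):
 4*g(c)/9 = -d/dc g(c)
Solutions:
 g(c) = C1*exp(-4*c/9)


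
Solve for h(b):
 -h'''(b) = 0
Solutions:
 h(b) = C1 + C2*b + C3*b^2


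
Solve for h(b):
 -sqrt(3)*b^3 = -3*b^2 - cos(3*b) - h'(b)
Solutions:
 h(b) = C1 + sqrt(3)*b^4/4 - b^3 - sin(3*b)/3


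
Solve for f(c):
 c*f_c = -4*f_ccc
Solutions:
 f(c) = C1 + Integral(C2*airyai(-2^(1/3)*c/2) + C3*airybi(-2^(1/3)*c/2), c)


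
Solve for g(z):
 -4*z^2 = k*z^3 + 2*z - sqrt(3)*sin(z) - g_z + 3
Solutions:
 g(z) = C1 + k*z^4/4 + 4*z^3/3 + z^2 + 3*z + sqrt(3)*cos(z)


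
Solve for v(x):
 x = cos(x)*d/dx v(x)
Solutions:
 v(x) = C1 + Integral(x/cos(x), x)


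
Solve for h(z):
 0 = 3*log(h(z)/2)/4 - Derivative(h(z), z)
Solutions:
 4*Integral(1/(-log(_y) + log(2)), (_y, h(z)))/3 = C1 - z


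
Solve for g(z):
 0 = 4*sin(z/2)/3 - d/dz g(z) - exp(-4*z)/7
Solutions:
 g(z) = C1 - 8*cos(z/2)/3 + exp(-4*z)/28


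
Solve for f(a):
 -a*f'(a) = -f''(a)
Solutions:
 f(a) = C1 + C2*erfi(sqrt(2)*a/2)


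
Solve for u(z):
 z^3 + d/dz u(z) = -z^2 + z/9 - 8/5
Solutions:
 u(z) = C1 - z^4/4 - z^3/3 + z^2/18 - 8*z/5


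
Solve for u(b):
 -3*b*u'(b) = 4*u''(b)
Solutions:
 u(b) = C1 + C2*erf(sqrt(6)*b/4)


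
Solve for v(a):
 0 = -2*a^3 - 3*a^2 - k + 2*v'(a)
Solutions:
 v(a) = C1 + a^4/4 + a^3/2 + a*k/2


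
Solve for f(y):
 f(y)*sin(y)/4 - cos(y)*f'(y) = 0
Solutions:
 f(y) = C1/cos(y)^(1/4)


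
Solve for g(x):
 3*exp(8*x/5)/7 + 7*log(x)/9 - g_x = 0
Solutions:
 g(x) = C1 + 7*x*log(x)/9 - 7*x/9 + 15*exp(8*x/5)/56


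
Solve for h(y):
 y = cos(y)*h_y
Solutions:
 h(y) = C1 + Integral(y/cos(y), y)


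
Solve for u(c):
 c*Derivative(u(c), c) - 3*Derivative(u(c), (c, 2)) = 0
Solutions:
 u(c) = C1 + C2*erfi(sqrt(6)*c/6)


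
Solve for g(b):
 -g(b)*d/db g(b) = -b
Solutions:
 g(b) = -sqrt(C1 + b^2)
 g(b) = sqrt(C1 + b^2)


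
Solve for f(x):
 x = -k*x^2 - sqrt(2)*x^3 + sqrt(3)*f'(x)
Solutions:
 f(x) = C1 + sqrt(3)*k*x^3/9 + sqrt(6)*x^4/12 + sqrt(3)*x^2/6


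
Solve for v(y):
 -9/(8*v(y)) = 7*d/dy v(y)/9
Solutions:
 v(y) = -sqrt(C1 - 567*y)/14
 v(y) = sqrt(C1 - 567*y)/14


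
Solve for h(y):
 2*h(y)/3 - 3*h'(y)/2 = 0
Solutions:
 h(y) = C1*exp(4*y/9)


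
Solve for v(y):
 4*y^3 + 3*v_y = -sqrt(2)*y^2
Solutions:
 v(y) = C1 - y^4/3 - sqrt(2)*y^3/9


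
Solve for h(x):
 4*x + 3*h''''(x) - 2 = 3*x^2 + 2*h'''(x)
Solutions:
 h(x) = C1 + C2*x + C3*x^2 + C4*exp(2*x/3) - x^5/40 - 5*x^4/48 - 19*x^3/24


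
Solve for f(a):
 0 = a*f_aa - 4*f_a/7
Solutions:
 f(a) = C1 + C2*a^(11/7)


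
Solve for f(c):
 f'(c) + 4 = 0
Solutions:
 f(c) = C1 - 4*c


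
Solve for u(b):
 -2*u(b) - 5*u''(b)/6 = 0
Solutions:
 u(b) = C1*sin(2*sqrt(15)*b/5) + C2*cos(2*sqrt(15)*b/5)


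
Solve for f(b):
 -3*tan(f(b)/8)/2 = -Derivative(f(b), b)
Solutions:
 f(b) = -8*asin(C1*exp(3*b/16)) + 8*pi
 f(b) = 8*asin(C1*exp(3*b/16))


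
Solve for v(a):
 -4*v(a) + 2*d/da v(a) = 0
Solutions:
 v(a) = C1*exp(2*a)


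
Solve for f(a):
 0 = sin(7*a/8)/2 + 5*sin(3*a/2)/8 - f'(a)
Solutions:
 f(a) = C1 - 4*cos(7*a/8)/7 - 5*cos(3*a/2)/12


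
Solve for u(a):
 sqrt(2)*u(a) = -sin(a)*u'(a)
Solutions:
 u(a) = C1*(cos(a) + 1)^(sqrt(2)/2)/(cos(a) - 1)^(sqrt(2)/2)


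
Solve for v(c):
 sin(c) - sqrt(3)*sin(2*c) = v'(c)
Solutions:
 v(c) = C1 - cos(c) + sqrt(3)*cos(2*c)/2


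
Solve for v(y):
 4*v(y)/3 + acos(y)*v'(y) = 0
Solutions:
 v(y) = C1*exp(-4*Integral(1/acos(y), y)/3)


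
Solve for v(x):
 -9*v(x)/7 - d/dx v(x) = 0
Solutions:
 v(x) = C1*exp(-9*x/7)


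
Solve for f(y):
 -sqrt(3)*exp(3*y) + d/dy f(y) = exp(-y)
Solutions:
 f(y) = C1 + sqrt(3)*exp(3*y)/3 - exp(-y)


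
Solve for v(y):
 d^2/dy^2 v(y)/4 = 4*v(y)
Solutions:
 v(y) = C1*exp(-4*y) + C2*exp(4*y)


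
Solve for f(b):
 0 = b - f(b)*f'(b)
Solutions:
 f(b) = -sqrt(C1 + b^2)
 f(b) = sqrt(C1 + b^2)


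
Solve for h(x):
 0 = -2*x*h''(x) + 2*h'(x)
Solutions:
 h(x) = C1 + C2*x^2


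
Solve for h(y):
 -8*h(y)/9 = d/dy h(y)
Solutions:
 h(y) = C1*exp(-8*y/9)


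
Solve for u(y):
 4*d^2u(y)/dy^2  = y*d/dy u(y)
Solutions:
 u(y) = C1 + C2*erfi(sqrt(2)*y/4)


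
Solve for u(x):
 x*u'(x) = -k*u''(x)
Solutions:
 u(x) = C1 + C2*sqrt(k)*erf(sqrt(2)*x*sqrt(1/k)/2)


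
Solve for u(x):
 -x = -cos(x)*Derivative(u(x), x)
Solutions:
 u(x) = C1 + Integral(x/cos(x), x)


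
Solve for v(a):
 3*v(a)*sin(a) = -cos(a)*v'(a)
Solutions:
 v(a) = C1*cos(a)^3


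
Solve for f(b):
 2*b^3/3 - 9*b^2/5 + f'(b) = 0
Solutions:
 f(b) = C1 - b^4/6 + 3*b^3/5


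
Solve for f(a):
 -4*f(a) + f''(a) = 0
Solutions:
 f(a) = C1*exp(-2*a) + C2*exp(2*a)


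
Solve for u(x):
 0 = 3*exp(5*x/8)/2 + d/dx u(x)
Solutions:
 u(x) = C1 - 12*exp(5*x/8)/5


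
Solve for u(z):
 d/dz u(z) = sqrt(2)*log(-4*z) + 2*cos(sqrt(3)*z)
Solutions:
 u(z) = C1 + sqrt(2)*z*(log(-z) - 1) + 2*sqrt(2)*z*log(2) + 2*sqrt(3)*sin(sqrt(3)*z)/3


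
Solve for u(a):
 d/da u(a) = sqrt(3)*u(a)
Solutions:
 u(a) = C1*exp(sqrt(3)*a)


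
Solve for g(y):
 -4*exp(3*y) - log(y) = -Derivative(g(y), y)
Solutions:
 g(y) = C1 + y*log(y) - y + 4*exp(3*y)/3


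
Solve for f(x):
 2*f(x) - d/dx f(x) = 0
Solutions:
 f(x) = C1*exp(2*x)


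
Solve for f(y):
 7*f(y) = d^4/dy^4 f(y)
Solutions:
 f(y) = C1*exp(-7^(1/4)*y) + C2*exp(7^(1/4)*y) + C3*sin(7^(1/4)*y) + C4*cos(7^(1/4)*y)


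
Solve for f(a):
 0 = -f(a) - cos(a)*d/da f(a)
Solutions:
 f(a) = C1*sqrt(sin(a) - 1)/sqrt(sin(a) + 1)


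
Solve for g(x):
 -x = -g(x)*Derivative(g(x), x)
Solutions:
 g(x) = -sqrt(C1 + x^2)
 g(x) = sqrt(C1 + x^2)
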